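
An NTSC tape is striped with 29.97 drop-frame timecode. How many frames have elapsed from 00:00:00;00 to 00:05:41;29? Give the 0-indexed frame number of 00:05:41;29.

As if non-drop at 30 labels/s: (0 × 3600 + 5 × 60 + 41) × 30 + 29 = 10259.
Minute boundaries passed: 5; those not divisible by 10: 5 − 0 = 5; dropped labels = 2 × 5 = 10.
Actual frame index = 10259 − 10 = 10249.

10249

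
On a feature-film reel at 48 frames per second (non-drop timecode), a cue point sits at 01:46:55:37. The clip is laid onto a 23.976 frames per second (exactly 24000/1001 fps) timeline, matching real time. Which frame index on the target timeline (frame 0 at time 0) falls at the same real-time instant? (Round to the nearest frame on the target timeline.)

frame 153825

Source frame index: (1×3600 + 46×60 + 55) × 48 + 37 = 307957.
Real time: 307957 / (48) = 307957/48 s.
Target frame: (307957/48) × (24000/1001) = 11844500/77 ≈ 153824.675 → 153825.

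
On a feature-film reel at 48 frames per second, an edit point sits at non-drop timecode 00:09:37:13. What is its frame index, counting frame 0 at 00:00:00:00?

27709

Total seconds to the label: (0 × 3600 + 9 × 60 + 37) = 577.
Frame index = 577 × 48 + 13 = 27709.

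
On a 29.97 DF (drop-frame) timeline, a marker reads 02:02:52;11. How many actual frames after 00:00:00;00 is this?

220951

As if non-drop at 30 labels/s: (2 × 3600 + 2 × 60 + 52) × 30 + 11 = 221171.
Minute boundaries passed: 122; those not divisible by 10: 122 − 12 = 110; dropped labels = 2 × 110 = 220.
Actual frame index = 221171 − 220 = 220951.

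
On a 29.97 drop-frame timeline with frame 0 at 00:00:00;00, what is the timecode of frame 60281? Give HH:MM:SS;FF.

Ten DF minutes hold 17982 frames, so frame 60281 lies in block 3 (frames 53946–71927) with 6335 frames into that block.
The block's first minute is 1800 frames and the rest 1798 each; 6335 frames reaches minute 3, so 3 × 18 + 3 × 2 = 60 labels have been skipped so far.
Adding those back, label number 60281 + 60 = 60341 at 30 labels/s is 2011 s + 11 f = 0 h 33 min 31 s frame 11, i.e. 00:33:31;11.

00:33:31;11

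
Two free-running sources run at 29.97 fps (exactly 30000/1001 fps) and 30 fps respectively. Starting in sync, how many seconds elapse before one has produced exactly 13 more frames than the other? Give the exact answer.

13013/30 seconds

The gap grows by |30 − 30000/1001| = 30/1001 frames per second.
Time for a 13-frame gap: 13 ÷ (30/1001) = 13013/30 s.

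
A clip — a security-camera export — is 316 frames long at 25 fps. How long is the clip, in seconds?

Running time = 316 / (25) = 12.64 s.

12.64 seconds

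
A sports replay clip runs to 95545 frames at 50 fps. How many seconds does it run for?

1910.9 seconds

Running time = 95545 / (50) = 1910.9 s.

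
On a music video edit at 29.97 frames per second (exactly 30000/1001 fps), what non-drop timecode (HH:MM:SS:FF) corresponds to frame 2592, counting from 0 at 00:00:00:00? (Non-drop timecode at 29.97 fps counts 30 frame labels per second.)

00:01:26:12

2592 ÷ 30 = 86 full seconds, remainder 12 frames.
86 s = 0 h 1 min 26 s.
Timecode: 00:01:26:12.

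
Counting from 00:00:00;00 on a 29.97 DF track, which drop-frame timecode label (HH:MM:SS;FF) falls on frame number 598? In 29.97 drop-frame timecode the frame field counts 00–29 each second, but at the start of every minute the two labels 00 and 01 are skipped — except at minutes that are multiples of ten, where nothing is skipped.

00:00:19;28

Ten DF minutes hold 17982 frames, so frame 598 lies in block 0 (frames 0–17981) with 598 frames into that block.
The block's first minute is 1800 frames and the rest 1798 each; 598 frames reaches minute 0, so 0 × 18 + 0 × 2 = 0 labels have been skipped so far.
Adding those back, label number 598 + 0 = 598 at 30 labels/s is 19 s + 28 f = 0 h 0 min 19 s frame 28, i.e. 00:00:19;28.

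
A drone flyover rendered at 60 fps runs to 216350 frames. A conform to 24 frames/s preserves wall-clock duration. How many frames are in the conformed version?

86540 frames

Target frames = source frames × (target rate / source rate) = 216350 × (24)/(60) = 216350 × 2/5 = 86540.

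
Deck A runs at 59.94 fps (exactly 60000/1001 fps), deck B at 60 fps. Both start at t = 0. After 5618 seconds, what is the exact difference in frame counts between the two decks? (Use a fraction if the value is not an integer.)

A emits 60000/1001 × 5618 = 337080000/1001 frames; B emits 60 × 5618 = 337080.
Difference = 337080/1001 frames (≈ 336.7433); B is ahead of A.

337080/1001 frames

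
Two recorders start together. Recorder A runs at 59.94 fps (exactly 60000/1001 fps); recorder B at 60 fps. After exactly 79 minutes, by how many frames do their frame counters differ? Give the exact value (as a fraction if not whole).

79 min = 4740 s.
A emits 60000/1001 × 4740 = 284400000/1001 frames; B emits 60 × 4740 = 284400.
Difference = 284400/1001 frames (≈ 284.1159); B is ahead of A.

284400/1001 frames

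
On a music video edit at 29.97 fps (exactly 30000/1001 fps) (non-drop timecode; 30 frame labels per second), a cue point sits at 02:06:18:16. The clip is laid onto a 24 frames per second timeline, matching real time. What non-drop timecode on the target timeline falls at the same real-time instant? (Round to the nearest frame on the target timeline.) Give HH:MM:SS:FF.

02:06:26:03

Source frame index: (2×3600 + 6×60 + 18) × 30 + 16 = 227356.
Real time: 227356 / (30000/1001) = 56895839/7500 s.
Target frame: (56895839/7500) × (24) = 113791678/625 ≈ 182066.685 → 182067.
At 24 labels/s: frame 182067 → 02:06:26:03.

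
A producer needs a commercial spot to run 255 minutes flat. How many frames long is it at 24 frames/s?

255 min = 15300 s.
Frames = 15300 × 24 = 367200.

367200 frames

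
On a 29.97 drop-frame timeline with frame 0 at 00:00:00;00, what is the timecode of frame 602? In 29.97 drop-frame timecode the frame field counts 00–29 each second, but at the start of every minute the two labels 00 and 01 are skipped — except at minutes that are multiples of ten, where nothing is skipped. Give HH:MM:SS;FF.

Ten DF minutes hold 17982 frames, so frame 602 lies in block 0 (frames 0–17981) with 602 frames into that block.
The block's first minute is 1800 frames and the rest 1798 each; 602 frames reaches minute 0, so 0 × 18 + 0 × 2 = 0 labels have been skipped so far.
Adding those back, label number 602 + 0 = 602 at 30 labels/s is 20 s + 2 f = 0 h 0 min 20 s frame 2, i.e. 00:00:20;02.

00:00:20;02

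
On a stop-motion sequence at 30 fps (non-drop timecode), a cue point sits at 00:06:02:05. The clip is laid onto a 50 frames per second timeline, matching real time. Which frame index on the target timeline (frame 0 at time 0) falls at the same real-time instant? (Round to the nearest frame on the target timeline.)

Source frame index: (0×3600 + 6×60 + 2) × 30 + 5 = 10865.
Real time: 10865 / (30) = 2173/6 s.
Target frame: (2173/6) × (50) = 54325/3 ≈ 18108.333 → 18108.

frame 18108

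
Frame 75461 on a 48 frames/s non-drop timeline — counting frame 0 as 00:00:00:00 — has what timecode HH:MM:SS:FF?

00:26:12:05

75461 ÷ 48 = 1572 full seconds, remainder 5 frames.
1572 s = 0 h 26 min 12 s.
Timecode: 00:26:12:05.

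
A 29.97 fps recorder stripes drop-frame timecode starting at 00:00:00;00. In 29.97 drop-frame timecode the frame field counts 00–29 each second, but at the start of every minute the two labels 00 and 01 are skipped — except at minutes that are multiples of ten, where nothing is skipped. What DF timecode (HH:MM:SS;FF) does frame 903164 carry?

08:22:15;18

Each 10-minute DF block holds 10 × 60 × 30 − 9 × 2 = 17982 frames. 903164 ÷ 17982 → 50 full blocks, remainder 4064.
Within the partial block the first minute is 1800 frames and each further minute 1798, so 2 further minute boundaries passed. Total skipped labels = 18 × 50 + 2 × 2 = 904.
Non-drop label index = 903164 + 904 = 904068; at 30 labels/s that is 08:22:15:18, i.e. DF 08:22:15;18.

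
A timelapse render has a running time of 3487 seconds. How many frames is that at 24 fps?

Frames = 3487 × 24 = 83688.

83688 frames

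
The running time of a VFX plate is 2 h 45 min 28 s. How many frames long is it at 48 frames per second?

476544 frames

2 h 45 min 28 s = 9928 s.
Frames = 9928 × 48 = 476544.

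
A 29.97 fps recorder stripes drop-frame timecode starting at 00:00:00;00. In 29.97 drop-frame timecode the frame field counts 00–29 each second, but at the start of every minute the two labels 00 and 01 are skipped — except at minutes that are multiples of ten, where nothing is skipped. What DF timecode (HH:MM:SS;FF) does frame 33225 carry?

Ten DF minutes hold 17982 frames, so frame 33225 lies in block 1 (frames 17982–35963) with 15243 frames into that block.
The block's first minute is 1800 frames and the rest 1798 each; 15243 frames reaches minute 8, so 1 × 18 + 8 × 2 = 34 labels have been skipped so far.
Adding those back, label number 33225 + 34 = 33259 at 30 labels/s is 1108 s + 19 f = 0 h 18 min 28 s frame 19, i.e. 00:18:28;19.

00:18:28;19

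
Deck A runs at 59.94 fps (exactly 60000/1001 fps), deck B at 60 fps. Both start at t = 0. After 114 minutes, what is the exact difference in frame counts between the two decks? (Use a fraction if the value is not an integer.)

114 min = 6840 s.
A emits 60000/1001 × 6840 = 410400000/1001 frames; B emits 60 × 6840 = 410400.
Difference = 410400/1001 frames (≈ 409.9900); B is ahead of A.

410400/1001 frames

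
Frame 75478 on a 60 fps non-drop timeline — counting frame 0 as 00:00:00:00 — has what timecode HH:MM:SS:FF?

00:20:57:58

75478 ÷ 60 = 1257 full seconds, remainder 58 frames.
1257 s = 0 h 20 min 57 s.
Timecode: 00:20:57:58.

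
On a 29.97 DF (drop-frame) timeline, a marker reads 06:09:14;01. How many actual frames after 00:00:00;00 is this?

As if non-drop at 30 labels/s: (6 × 3600 + 9 × 60 + 14) × 30 + 1 = 664621.
Minute boundaries passed: 369; those not divisible by 10: 369 − 36 = 333; dropped labels = 2 × 333 = 666.
Actual frame index = 664621 − 666 = 663955.

663955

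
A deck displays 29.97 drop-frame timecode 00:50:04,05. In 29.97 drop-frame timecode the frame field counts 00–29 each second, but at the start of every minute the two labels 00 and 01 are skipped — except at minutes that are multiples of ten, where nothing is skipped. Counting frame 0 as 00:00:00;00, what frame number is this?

As if non-drop at 30 labels/s: (0 × 3600 + 50 × 60 + 4) × 30 + 5 = 90125.
Minute boundaries passed: 50; those not divisible by 10: 50 − 5 = 45; dropped labels = 2 × 45 = 90.
Actual frame index = 90125 − 90 = 90035.

90035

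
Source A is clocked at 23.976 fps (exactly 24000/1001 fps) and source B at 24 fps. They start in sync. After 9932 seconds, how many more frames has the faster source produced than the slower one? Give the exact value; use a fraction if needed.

18336/77 frames

A emits 24000/1001 × 9932 = 18336000/77 frames; B emits 24 × 9932 = 238368.
Difference = 18336/77 frames (≈ 238.1299); B is ahead of A.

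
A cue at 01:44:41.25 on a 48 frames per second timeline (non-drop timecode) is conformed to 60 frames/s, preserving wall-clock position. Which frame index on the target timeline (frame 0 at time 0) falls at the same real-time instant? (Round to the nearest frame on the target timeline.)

frame 376891

Source frame index: (1×3600 + 44×60 + 41) × 48 + 25 = 301513.
Real time: 301513 / (48) = 301513/48 s.
Target frame: (301513/48) × (60) = 1507565/4 ≈ 376891.250 → 376891.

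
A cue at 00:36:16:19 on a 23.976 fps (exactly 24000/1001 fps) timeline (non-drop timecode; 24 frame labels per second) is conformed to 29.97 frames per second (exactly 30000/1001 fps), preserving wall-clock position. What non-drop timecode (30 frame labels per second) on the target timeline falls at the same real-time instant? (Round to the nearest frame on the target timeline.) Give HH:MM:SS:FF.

Source frame index: (0×3600 + 36×60 + 16) × 24 + 19 = 52243.
Real time: 52243 / (24000/1001) = 52295243/24000 s.
Target frame: (52295243/24000) × (30000/1001) = 261215/4 ≈ 65303.750 → 65304.
At 30 labels/s: frame 65304 → 00:36:16:24.

00:36:16:24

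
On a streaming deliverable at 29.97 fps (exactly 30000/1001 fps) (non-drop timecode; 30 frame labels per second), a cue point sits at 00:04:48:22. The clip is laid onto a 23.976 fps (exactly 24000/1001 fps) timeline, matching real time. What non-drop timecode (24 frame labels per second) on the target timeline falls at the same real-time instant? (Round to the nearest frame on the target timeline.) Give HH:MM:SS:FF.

Source frame index: (0×3600 + 4×60 + 48) × 30 + 22 = 8662.
Real time: 8662 / (30000/1001) = 4335331/15000 s.
Target frame: (4335331/15000) × (24000/1001) = 34648/5 ≈ 6929.600 → 6930.
At 24 labels/s: frame 6930 → 00:04:48:18.

00:04:48:18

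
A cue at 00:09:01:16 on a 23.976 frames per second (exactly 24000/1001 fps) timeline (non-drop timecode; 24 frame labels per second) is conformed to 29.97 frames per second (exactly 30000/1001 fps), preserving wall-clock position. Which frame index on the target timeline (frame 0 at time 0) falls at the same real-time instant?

Source frame index: (0×3600 + 9×60 + 1) × 24 + 16 = 13000.
Real time: 13000 / (24000/1001) = 13013/24 s.
Target frame: (13013/24) × (30000/1001) = 16250.

frame 16250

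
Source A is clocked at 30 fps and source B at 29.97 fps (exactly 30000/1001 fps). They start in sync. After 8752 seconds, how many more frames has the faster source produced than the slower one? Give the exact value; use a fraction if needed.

A emits 30 × 8752 = 262560 frames; B emits 30000/1001 × 8752 = 262560000/1001.
Difference = 262560/1001 frames (≈ 262.2977); B is behind A.

262560/1001 frames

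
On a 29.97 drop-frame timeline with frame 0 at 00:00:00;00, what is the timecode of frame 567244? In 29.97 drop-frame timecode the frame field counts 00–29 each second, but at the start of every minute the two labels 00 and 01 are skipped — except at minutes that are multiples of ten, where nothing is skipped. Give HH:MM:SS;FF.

05:15:27;02

Each 10-minute DF block holds 10 × 60 × 30 − 9 × 2 = 17982 frames. 567244 ÷ 17982 → 31 full blocks, remainder 9802.
Within the partial block the first minute is 1800 frames and each further minute 1798, so 5 further minute boundaries passed. Total skipped labels = 18 × 31 + 2 × 5 = 568.
Non-drop label index = 567244 + 568 = 567812; at 30 labels/s that is 05:15:27:02, i.e. DF 05:15:27;02.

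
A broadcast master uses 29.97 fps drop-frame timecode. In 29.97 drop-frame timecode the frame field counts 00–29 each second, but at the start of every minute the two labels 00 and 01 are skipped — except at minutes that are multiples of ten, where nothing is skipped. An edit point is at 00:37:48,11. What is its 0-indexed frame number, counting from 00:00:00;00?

67983

Complete 10-minute blocks: 3, each 17982 frames → 53946.
Remaining 7 whole minutes in the current block: 1800 + 6 × 1798 = 12588 frames.
Within the current minute: 48 × 30 + 11 − 2 = 1449 (labels ;00/;01 skipped at this minute). Total = 53946 + 12588 + 1449 = 67983.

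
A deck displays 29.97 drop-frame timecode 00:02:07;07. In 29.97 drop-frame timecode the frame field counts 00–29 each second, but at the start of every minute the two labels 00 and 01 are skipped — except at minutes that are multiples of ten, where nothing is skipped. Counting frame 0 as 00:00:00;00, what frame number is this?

As if non-drop at 30 labels/s: (0 × 3600 + 2 × 60 + 7) × 30 + 7 = 3817.
Minute boundaries passed: 2; those not divisible by 10: 2 − 0 = 2; dropped labels = 2 × 2 = 4.
Actual frame index = 3817 − 4 = 3813.

3813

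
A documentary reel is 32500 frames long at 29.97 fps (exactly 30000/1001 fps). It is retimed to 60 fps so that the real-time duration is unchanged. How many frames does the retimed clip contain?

Target frames = source frames × (target rate / source rate) = 32500 × (60)/(30000/1001) = 32500 × 1001/500 = 65065.

65065 frames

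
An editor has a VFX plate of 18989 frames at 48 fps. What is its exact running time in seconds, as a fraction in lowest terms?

Running time = 18989 ÷ (48) = 18989 × 1/48 = 18989/48 s.

18989/48 seconds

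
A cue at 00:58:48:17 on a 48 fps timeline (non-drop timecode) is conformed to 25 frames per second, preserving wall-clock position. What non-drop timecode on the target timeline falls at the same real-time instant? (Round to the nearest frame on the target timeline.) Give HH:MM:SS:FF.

00:58:48:09

Source frame index: (0×3600 + 58×60 + 48) × 48 + 17 = 169361.
Real time: 169361 / (48) = 169361/48 s.
Target frame: (169361/48) × (25) = 4234025/48 ≈ 88208.854 → 88209.
At 25 labels/s: frame 88209 → 00:58:48:09.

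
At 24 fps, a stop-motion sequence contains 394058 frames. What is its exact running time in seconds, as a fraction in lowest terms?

197029/12 seconds

Running time = 394058 ÷ (24) = 394058 × 1/24 = 197029/12 s.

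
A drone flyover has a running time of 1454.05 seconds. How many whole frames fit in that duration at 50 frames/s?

Frames = 1454.05 × 50 = 145405/2 ≈ 72702.5000.
Complete frames: 72702.

72702 frames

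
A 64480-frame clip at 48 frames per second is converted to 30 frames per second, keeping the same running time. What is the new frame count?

Target frames = source frames × (target rate / source rate) = 64480 × (30)/(48) = 64480 × 5/8 = 40300.

40300 frames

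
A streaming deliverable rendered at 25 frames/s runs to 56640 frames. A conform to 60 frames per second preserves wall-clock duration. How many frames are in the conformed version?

135936 frames

Target frames = source frames × (target rate / source rate) = 56640 × (60)/(25) = 56640 × 12/5 = 135936.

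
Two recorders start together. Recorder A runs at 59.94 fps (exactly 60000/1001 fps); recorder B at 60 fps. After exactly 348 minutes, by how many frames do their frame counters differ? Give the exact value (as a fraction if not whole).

1252800/1001 frames

348 min = 20880 s.
A emits 60000/1001 × 20880 = 1252800000/1001 frames; B emits 60 × 20880 = 1252800.
Difference = 1252800/1001 frames (≈ 1251.5485); B is ahead of A.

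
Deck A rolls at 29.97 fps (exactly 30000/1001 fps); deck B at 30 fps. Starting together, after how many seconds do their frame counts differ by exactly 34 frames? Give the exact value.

17017/15 seconds

The gap grows by |30 − 30000/1001| = 30/1001 frames per second.
Time for a 34-frame gap: 34 ÷ (30/1001) = 17017/15 s.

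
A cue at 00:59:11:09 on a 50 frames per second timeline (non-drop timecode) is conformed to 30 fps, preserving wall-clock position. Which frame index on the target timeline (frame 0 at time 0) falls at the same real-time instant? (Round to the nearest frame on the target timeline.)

frame 106535

Source frame index: (0×3600 + 59×60 + 11) × 50 + 9 = 177559.
Real time: 177559 / (50) = 177559/50 s.
Target frame: (177559/50) × (30) = 532677/5 ≈ 106535.400 → 106535.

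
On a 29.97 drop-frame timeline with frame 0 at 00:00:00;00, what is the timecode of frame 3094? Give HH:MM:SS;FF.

Ten DF minutes hold 17982 frames, so frame 3094 lies in block 0 (frames 0–17981) with 3094 frames into that block.
The block's first minute is 1800 frames and the rest 1798 each; 3094 frames reaches minute 1, so 0 × 18 + 1 × 2 = 2 labels have been skipped so far.
Adding those back, label number 3094 + 2 = 3096 at 30 labels/s is 103 s + 6 f = 0 h 1 min 43 s frame 6, i.e. 00:01:43;06.

00:01:43;06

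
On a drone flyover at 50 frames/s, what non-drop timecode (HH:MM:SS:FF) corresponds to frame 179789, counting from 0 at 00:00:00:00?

179789 ÷ 50 = 3595 full seconds, remainder 39 frames.
3595 s = 0 h 59 min 55 s.
Timecode: 00:59:55:39.

00:59:55:39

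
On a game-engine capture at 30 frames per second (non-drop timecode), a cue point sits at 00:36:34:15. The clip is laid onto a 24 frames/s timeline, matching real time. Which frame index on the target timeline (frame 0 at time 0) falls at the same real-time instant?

frame 52668

Source frame index: (0×3600 + 36×60 + 34) × 30 + 15 = 65835.
Real time: 65835 / (30) = 4389/2 s.
Target frame: (4389/2) × (24) = 52668.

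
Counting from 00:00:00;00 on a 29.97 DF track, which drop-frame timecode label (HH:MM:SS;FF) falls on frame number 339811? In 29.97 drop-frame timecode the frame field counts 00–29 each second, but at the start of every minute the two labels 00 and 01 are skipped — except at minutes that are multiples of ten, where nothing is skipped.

Each 10-minute DF block holds 10 × 60 × 30 − 9 × 2 = 17982 frames. 339811 ÷ 17982 → 18 full blocks, remainder 16135.
Within the partial block the first minute is 1800 frames and each further minute 1798, so 8 further minute boundaries passed. Total skipped labels = 18 × 18 + 2 × 8 = 340.
Non-drop label index = 339811 + 340 = 340151; at 30 labels/s that is 03:08:58:11, i.e. DF 03:08:58;11.

03:08:58;11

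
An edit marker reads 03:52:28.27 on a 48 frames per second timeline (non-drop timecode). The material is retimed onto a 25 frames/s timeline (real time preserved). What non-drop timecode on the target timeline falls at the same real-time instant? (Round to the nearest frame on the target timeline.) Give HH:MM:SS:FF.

03:52:28:14

Source frame index: (3×3600 + 52×60 + 28) × 48 + 27 = 669531.
Real time: 669531 / (48) = 223177/16 s.
Target frame: (223177/16) × (25) = 5579425/16 ≈ 348714.062 → 348714.
At 25 labels/s: frame 348714 → 03:52:28:14.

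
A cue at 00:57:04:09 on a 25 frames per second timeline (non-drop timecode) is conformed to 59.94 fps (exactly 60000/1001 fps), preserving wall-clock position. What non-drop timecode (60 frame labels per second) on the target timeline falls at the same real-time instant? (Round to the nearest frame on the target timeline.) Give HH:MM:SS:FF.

00:57:00:56

Source frame index: (0×3600 + 57×60 + 4) × 25 + 9 = 85609.
Real time: 85609 / (25) = 85609/25 s.
Target frame: (85609/25) × (60000/1001) = 205461600/1001 ≈ 205256.344 → 205256.
At 60 labels/s: frame 205256 → 00:57:00:56.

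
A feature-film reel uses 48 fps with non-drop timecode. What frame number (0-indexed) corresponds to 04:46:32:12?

Total seconds to the label: (4 × 3600 + 46 × 60 + 32) = 17192.
Frame index = 17192 × 48 + 12 = 825228.

825228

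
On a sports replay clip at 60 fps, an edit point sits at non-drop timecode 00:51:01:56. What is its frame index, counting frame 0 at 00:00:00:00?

frame 183716

Total seconds to the label: (0 × 3600 + 51 × 60 + 1) = 3061.
Frame index = 3061 × 60 + 56 = 183716.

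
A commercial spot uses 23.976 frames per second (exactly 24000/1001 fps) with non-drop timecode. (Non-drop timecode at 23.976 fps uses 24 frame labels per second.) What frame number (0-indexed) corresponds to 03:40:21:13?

317317

Total seconds to the label: (3 × 3600 + 40 × 60 + 21) = 13221.
Frame index = 13221 × 24 + 13 = 317317.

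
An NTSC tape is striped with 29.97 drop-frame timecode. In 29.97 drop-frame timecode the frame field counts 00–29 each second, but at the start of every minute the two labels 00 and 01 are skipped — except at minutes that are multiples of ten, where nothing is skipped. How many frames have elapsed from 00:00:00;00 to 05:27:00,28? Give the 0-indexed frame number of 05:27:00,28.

588038

Complete 10-minute blocks: 32, each 17982 frames → 575424.
Remaining 7 whole minutes in the current block: 1800 + 6 × 1798 = 12588 frames.
Within the current minute: 0 × 30 + 28 − 2 = 26 (labels ;00/;01 skipped at this minute). Total = 575424 + 12588 + 26 = 588038.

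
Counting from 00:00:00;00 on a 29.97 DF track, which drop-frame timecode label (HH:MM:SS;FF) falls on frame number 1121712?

10:23:47;24

Ten DF minutes hold 17982 frames, so frame 1121712 lies in block 62 (frames 1114884–1132865) with 6828 frames into that block.
The block's first minute is 1800 frames and the rest 1798 each; 6828 frames reaches minute 3, so 62 × 18 + 3 × 2 = 1122 labels have been skipped so far.
Adding those back, label number 1121712 + 1122 = 1122834 at 30 labels/s is 37427 s + 24 f = 10 h 23 min 47 s frame 24, i.e. 10:23:47;24.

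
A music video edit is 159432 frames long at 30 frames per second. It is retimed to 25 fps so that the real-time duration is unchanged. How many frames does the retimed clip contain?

132860 frames

Target frames = source frames × (target rate / source rate) = 159432 × (25)/(30) = 159432 × 5/6 = 132860.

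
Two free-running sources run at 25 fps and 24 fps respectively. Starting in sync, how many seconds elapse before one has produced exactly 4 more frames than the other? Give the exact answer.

4 seconds

The gap grows by |24 − 25| = 1 frame per second.
Time for a 4-frame gap: 4 ÷ (1) = 4 s.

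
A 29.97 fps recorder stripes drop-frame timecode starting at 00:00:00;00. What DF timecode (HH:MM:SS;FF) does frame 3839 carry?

Ten DF minutes hold 17982 frames, so frame 3839 lies in block 0 (frames 0–17981) with 3839 frames into that block.
The block's first minute is 1800 frames and the rest 1798 each; 3839 frames reaches minute 2, so 0 × 18 + 2 × 2 = 4 labels have been skipped so far.
Adding those back, label number 3839 + 4 = 3843 at 30 labels/s is 128 s + 3 f = 0 h 2 min 8 s frame 3, i.e. 00:02:08;03.

00:02:08;03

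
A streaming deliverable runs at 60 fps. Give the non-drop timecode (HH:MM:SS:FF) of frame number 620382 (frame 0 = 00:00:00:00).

620382 ÷ 60 = 10339 full seconds, remainder 42 frames.
10339 s = 2 h 52 min 19 s.
Timecode: 02:52:19:42.

02:52:19:42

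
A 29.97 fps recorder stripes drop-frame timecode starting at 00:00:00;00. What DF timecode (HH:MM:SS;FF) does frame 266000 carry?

Each 10-minute DF block holds 10 × 60 × 30 − 9 × 2 = 17982 frames. 266000 ÷ 17982 → 14 full blocks, remainder 14252.
Within the partial block the first minute is 1800 frames and each further minute 1798, so 7 further minute boundaries passed. Total skipped labels = 18 × 14 + 2 × 7 = 266.
Non-drop label index = 266000 + 266 = 266266; at 30 labels/s that is 02:27:55:16, i.e. DF 02:27:55;16.

02:27:55;16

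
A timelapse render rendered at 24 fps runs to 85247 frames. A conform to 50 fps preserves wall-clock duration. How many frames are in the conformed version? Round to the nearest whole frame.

177598 frames

Frames at target rate = 85247 × (50) / (24) = 2131175/12 ≈ 177597.917.
Nearest whole frame: 177598.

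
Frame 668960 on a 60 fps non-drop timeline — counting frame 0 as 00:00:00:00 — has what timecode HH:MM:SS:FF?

03:05:49:20

668960 ÷ 60 = 11149 full seconds, remainder 20 frames.
11149 s = 3 h 5 min 49 s.
Timecode: 03:05:49:20.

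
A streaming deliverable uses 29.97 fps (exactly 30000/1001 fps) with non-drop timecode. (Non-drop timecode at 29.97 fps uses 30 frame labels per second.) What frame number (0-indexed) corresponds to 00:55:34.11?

Total seconds to the label: (0 × 3600 + 55 × 60 + 34) = 3334.
Frame index = 3334 × 30 + 11 = 100031.

100031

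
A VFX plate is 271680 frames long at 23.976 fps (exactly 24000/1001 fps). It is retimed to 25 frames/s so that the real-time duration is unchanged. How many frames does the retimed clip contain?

283283 frames

Target frames = source frames × (target rate / source rate) = 271680 × (25)/(24000/1001) = 271680 × 1001/960 = 283283.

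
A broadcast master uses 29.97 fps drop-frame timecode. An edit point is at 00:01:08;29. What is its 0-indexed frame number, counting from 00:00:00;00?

Complete 10-minute blocks: 0, each 17982 frames → 0.
Remaining 1 whole minute in the current block: 1800 + 0 × 1798 = 1800 frames.
Within the current minute: 8 × 30 + 29 − 2 = 267 (labels ;00/;01 skipped at this minute). Total = 0 + 1800 + 267 = 2067.

2067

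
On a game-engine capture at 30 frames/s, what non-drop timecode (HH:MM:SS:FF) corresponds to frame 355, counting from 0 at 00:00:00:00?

355 ÷ 30 = 11 full seconds, remainder 25 frames.
11 s = 0 h 0 min 11 s.
Timecode: 00:00:11:25.

00:00:11:25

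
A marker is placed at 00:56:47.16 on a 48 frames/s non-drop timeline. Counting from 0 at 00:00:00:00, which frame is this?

Total seconds to the label: (0 × 3600 + 56 × 60 + 47) = 3407.
Frame index = 3407 × 48 + 16 = 163552.

163552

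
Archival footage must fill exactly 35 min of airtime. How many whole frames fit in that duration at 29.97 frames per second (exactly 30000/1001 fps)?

35 min = 2100 s.
Frames = 2100 × 30000/1001 = 9000000/143 ≈ 62937.0629.
Complete frames: 62937.

62937 frames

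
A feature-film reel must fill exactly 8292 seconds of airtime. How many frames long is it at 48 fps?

Frames = 8292 × 48 = 398016.

398016 frames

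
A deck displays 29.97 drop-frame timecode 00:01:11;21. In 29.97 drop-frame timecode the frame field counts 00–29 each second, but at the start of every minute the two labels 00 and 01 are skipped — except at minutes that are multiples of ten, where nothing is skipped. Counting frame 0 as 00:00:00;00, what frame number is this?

Complete 10-minute blocks: 0, each 17982 frames → 0.
Remaining 1 whole minute in the current block: 1800 + 0 × 1798 = 1800 frames.
Within the current minute: 11 × 30 + 21 − 2 = 349 (labels ;00/;01 skipped at this minute). Total = 0 + 1800 + 349 = 2149.

2149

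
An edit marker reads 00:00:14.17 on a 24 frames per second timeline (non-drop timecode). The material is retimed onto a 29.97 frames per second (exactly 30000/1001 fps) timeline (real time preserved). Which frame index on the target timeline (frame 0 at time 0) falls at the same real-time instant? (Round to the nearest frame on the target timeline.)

frame 441

Source frame index: (0×3600 + 0×60 + 14) × 24 + 17 = 353.
Real time: 353 / (24) = 353/24 s.
Target frame: (353/24) × (30000/1001) = 441250/1001 ≈ 440.809 → 441.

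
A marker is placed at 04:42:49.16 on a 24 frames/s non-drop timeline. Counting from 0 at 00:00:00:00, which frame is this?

frame 407272

Total seconds to the label: (4 × 3600 + 42 × 60 + 49) = 16969.
Frame index = 16969 × 24 + 16 = 407272.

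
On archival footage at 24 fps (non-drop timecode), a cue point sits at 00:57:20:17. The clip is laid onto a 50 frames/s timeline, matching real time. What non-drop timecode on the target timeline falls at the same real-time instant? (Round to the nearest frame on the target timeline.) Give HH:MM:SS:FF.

00:57:20:35

Source frame index: (0×3600 + 57×60 + 20) × 24 + 17 = 82577.
Real time: 82577 / (24) = 82577/24 s.
Target frame: (82577/24) × (50) = 2064425/12 ≈ 172035.417 → 172035.
At 50 labels/s: frame 172035 → 00:57:20:35.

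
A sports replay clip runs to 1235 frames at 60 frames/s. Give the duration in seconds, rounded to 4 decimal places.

20.5833 seconds

Running time = 1235 × 1/60 = 247/12 s ≈ 20.5833 s.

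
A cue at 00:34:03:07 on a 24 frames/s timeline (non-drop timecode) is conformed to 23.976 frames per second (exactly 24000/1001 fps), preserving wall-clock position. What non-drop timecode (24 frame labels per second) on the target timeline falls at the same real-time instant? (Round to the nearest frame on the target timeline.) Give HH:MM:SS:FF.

00:34:01:06

Source frame index: (0×3600 + 34×60 + 3) × 24 + 7 = 49039.
Real time: 49039 / (24) = 49039/24 s.
Target frame: (49039/24) × (24000/1001) = 49039000/1001 ≈ 48990.010 → 48990.
At 24 labels/s: frame 48990 → 00:34:01:06.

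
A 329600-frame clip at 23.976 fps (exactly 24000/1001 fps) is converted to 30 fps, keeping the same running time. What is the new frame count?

Target frames = source frames × (target rate / source rate) = 329600 × (30)/(24000/1001) = 329600 × 1001/800 = 412412.

412412 frames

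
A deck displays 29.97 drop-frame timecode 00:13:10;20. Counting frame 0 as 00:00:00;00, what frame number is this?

As if non-drop at 30 labels/s: (0 × 3600 + 13 × 60 + 10) × 30 + 20 = 23720.
Minute boundaries passed: 13; those not divisible by 10: 13 − 1 = 12; dropped labels = 2 × 12 = 24.
Actual frame index = 23720 − 24 = 23696.

23696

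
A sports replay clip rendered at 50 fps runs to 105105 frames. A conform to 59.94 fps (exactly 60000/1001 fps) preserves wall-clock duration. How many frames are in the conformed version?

126000 frames

Target frames = source frames × (target rate / source rate) = 105105 × (60000/1001)/(50) = 105105 × 1200/1001 = 126000.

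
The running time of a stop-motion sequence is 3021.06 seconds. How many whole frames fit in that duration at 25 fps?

Frames = 3021.06 × 25 = 151053/2 ≈ 75526.5000.
Complete frames: 75526.

75526 frames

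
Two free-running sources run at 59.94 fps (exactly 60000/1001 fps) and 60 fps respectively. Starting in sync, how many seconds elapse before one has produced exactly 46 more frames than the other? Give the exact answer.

23023/30 seconds

The gap grows by |60 − 60000/1001| = 60/1001 frames per second.
Time for a 46-frame gap: 46 ÷ (60/1001) = 23023/30 s.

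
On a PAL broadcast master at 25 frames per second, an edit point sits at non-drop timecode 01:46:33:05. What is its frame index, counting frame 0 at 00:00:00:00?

159830

Total seconds to the label: (1 × 3600 + 46 × 60 + 33) = 6393.
Frame index = 6393 × 25 + 5 = 159830.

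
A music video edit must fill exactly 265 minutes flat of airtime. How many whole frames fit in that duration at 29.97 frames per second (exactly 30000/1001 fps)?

265 min = 15900 s.
Frames = 15900 × 30000/1001 = 477000000/1001 ≈ 476523.4765.
Complete frames: 476523.

476523 frames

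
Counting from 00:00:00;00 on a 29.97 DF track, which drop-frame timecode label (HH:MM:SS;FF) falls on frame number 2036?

00:01:07;28

Each 10-minute DF block holds 10 × 60 × 30 − 9 × 2 = 17982 frames. 2036 ÷ 17982 → 0 full blocks, remainder 2036.
Within the partial block the first minute is 1800 frames and each further minute 1798, so 1 further minute boundary passed. Total skipped labels = 18 × 0 + 2 × 1 = 2.
Non-drop label index = 2036 + 2 = 2038; at 30 labels/s that is 00:01:07:28, i.e. DF 00:01:07;28.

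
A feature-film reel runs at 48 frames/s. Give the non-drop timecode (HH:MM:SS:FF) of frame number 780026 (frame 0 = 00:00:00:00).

04:30:50:26

780026 ÷ 48 = 16250 full seconds, remainder 26 frames.
16250 s = 4 h 30 min 50 s.
Timecode: 04:30:50:26.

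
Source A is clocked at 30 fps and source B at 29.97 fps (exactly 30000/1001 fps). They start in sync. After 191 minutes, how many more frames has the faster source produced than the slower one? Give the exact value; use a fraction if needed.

343800/1001 frames

191 min = 11460 s.
A emits 30 × 11460 = 343800 frames; B emits 30000/1001 × 11460 = 343800000/1001.
Difference = 343800/1001 frames (≈ 343.4565); B is behind A.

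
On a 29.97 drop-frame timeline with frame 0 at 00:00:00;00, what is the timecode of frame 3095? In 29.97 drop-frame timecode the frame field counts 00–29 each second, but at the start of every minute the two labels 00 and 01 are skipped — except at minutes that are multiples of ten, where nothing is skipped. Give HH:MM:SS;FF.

00:01:43;07

Each 10-minute DF block holds 10 × 60 × 30 − 9 × 2 = 17982 frames. 3095 ÷ 17982 → 0 full blocks, remainder 3095.
Within the partial block the first minute is 1800 frames and each further minute 1798, so 1 further minute boundary passed. Total skipped labels = 18 × 0 + 2 × 1 = 2.
Non-drop label index = 3095 + 2 = 3097; at 30 labels/s that is 00:01:43:07, i.e. DF 00:01:43;07.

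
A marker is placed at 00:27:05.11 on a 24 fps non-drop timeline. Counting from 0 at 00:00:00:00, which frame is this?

Total seconds to the label: (0 × 3600 + 27 × 60 + 5) = 1625.
Frame index = 1625 × 24 + 11 = 39011.

39011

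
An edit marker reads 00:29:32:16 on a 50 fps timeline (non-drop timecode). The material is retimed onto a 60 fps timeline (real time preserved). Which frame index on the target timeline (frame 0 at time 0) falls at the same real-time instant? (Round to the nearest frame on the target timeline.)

frame 106339

Source frame index: (0×3600 + 29×60 + 32) × 50 + 16 = 88616.
Real time: 88616 / (50) = 44308/25 s.
Target frame: (44308/25) × (60) = 531696/5 ≈ 106339.200 → 106339.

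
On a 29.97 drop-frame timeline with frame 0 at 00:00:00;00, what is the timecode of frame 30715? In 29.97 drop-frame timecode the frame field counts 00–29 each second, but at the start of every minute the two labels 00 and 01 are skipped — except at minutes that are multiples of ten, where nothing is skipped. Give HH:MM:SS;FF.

Each 10-minute DF block holds 10 × 60 × 30 − 9 × 2 = 17982 frames. 30715 ÷ 17982 → 1 full block, remainder 12733.
Within the partial block the first minute is 1800 frames and each further minute 1798, so 7 further minute boundaries passed. Total skipped labels = 18 × 1 + 2 × 7 = 32.
Non-drop label index = 30715 + 32 = 30747; at 30 labels/s that is 00:17:04:27, i.e. DF 00:17:04;27.

00:17:04;27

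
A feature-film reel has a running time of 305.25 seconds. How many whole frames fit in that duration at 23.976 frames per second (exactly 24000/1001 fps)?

7318 frames

Frames = 305.25 × 24000/1001 = 666000/91 ≈ 7318.6813.
Complete frames: 7318.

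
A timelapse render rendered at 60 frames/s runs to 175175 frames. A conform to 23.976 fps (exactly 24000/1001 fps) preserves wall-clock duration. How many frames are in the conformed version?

Target frames = source frames × (target rate / source rate) = 175175 × (24000/1001)/(60) = 175175 × 400/1001 = 70000.

70000 frames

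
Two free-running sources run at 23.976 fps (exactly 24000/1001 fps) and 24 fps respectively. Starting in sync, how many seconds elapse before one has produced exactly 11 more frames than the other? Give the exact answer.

The gap grows by |24 − 24000/1001| = 24/1001 frames per second.
Time for a 11-frame gap: 11 ÷ (24/1001) = 11011/24 s.

11011/24 seconds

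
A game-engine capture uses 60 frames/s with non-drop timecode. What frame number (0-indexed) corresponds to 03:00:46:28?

Total seconds to the label: (3 × 3600 + 0 × 60 + 46) = 10846.
Frame index = 10846 × 60 + 28 = 650788.

650788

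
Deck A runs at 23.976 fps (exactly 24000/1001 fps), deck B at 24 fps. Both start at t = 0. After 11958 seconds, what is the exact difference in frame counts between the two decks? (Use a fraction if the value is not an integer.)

286992/1001 frames

A emits 24000/1001 × 11958 = 286992000/1001 frames; B emits 24 × 11958 = 286992.
Difference = 286992/1001 frames (≈ 286.7053); B is ahead of A.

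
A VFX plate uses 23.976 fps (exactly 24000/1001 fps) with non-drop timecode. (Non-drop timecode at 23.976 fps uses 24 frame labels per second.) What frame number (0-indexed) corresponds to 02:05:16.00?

frame 180384

Total seconds to the label: (2 × 3600 + 5 × 60 + 16) = 7516.
Frame index = 7516 × 24 + 0 = 180384.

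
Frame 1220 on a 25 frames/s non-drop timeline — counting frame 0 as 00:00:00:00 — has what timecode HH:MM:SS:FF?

1220 ÷ 25 = 48 full seconds, remainder 20 frames.
48 s = 0 h 0 min 48 s.
Timecode: 00:00:48:20.

00:00:48:20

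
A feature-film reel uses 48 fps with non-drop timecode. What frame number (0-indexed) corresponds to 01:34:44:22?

frame 272854

Total seconds to the label: (1 × 3600 + 34 × 60 + 44) = 5684.
Frame index = 5684 × 48 + 22 = 272854.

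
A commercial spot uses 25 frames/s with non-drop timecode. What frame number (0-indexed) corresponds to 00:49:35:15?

Total seconds to the label: (0 × 3600 + 49 × 60 + 35) = 2975.
Frame index = 2975 × 25 + 15 = 74390.

74390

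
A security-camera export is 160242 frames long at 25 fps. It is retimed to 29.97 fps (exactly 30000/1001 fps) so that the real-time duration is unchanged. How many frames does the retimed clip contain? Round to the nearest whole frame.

192098 frames

Frames at target rate = 160242 × (30000/1001) / (25) = 192290400/1001 ≈ 192098.302.
Nearest whole frame: 192098.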